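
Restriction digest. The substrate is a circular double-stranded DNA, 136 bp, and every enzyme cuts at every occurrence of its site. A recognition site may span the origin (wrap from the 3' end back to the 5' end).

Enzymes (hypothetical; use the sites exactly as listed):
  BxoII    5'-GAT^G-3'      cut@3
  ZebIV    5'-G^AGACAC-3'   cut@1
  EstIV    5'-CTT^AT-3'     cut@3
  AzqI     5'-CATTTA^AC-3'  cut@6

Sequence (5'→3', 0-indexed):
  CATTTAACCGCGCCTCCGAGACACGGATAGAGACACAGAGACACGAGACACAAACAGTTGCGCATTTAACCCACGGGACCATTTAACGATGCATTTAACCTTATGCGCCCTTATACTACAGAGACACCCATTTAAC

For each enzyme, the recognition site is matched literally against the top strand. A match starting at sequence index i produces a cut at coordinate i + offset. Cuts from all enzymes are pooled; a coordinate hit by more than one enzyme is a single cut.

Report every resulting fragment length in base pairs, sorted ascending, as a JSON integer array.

Per-enzyme occurrences:
  BxoII (GATG, off=3): starts [87] → cuts [90]
  ZebIV (GAGACAC, off=1): starts [17, 29, 37, 44, 120] → cuts [18, 30, 38, 45, 121]
  EstIV (CTTAT, off=3): starts [99, 109] → cuts [102, 112]
  AzqI (CATTTAAC, off=6): starts [0, 62, 79, 91, 128] → cuts [6, 68, 85, 97, 134]

Pooled cuts: [6, 18, 30, 38, 45, 68, 85, 90, 97, 102, 112, 121, 134]

Fragment lengths:
  6→18: 12 bp
  18→30: 12 bp
  30→38: 8 bp
  38→45: 7 bp
  45→68: 23 bp
  68→85: 17 bp
  85→90: 5 bp
  90→97: 7 bp
  97→102: 5 bp
  102→112: 10 bp
  112→121: 9 bp
  121→134: 13 bp
  134→6 (wrap): 136-134+6 = 8 bp

[5,5,7,7,8,8,9,10,12,12,13,17,23]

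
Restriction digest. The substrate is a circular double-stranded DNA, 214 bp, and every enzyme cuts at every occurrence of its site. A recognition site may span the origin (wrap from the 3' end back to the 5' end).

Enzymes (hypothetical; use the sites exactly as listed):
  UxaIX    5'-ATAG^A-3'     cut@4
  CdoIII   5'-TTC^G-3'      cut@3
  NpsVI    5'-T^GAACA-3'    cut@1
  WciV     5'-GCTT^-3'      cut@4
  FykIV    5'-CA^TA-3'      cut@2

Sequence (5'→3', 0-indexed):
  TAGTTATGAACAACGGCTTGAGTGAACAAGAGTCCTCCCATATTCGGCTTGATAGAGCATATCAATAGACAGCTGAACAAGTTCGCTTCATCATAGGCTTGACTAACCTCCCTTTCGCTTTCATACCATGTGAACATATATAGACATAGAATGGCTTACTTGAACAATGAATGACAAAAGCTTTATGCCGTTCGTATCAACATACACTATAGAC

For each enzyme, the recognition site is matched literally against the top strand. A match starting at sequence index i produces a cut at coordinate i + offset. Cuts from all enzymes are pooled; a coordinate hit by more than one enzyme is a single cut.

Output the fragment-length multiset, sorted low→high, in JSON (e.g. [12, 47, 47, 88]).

Per-enzyme occurrences:
  UxaIX ATAGA/4: at [51, 64, 139, 145, 208] ⇒ [55, 68, 143, 149, 212]
  CdoIII TTCG/3: at [42, 81, 113, 190] ⇒ [45, 84, 116, 193]
  NpsVI TGAACA/1: at [6, 22, 73, 130, 160] ⇒ [7, 23, 74, 131, 161]
  WciV GCTT/4: at [15, 46, 84, 96, 116, 153, 179] ⇒ [19, 50, 88, 100, 120, 157, 183]
  FykIV CATA/2: at [38, 57, 91, 121, 134, 144, 200] ⇒ [40, 59, 93, 123, 136, 146, 202]

All cut coordinates (distinct, sorted): [7, 19, 23, 40, 45, 50, 55, 59, 68, 74, 84, 88, 93, 100, 116, 120, 123, 131, 136, 143, 146, 149, 157, 161, 183, 193, 202, 212]

Fragment lengths:
  7→19: 12 bp
  19→23: 4 bp
  23→40: 17 bp
  40→45: 5 bp
  45→50: 5 bp
  50→55: 5 bp
  55→59: 4 bp
  59→68: 9 bp
  68→74: 6 bp
  74→84: 10 bp
  84→88: 4 bp
  88→93: 5 bp
  93→100: 7 bp
  100→116: 16 bp
  116→120: 4 bp
  120→123: 3 bp
  123→131: 8 bp
  131→136: 5 bp
  136→143: 7 bp
  143→146: 3 bp
  146→149: 3 bp
  149→157: 8 bp
  157→161: 4 bp
  161→183: 22 bp
  183→193: 10 bp
  193→202: 9 bp
  202→212: 10 bp
  212→7 (wrap): 214-212+7 = 9 bp

[3,3,3,4,4,4,4,4,5,5,5,5,5,6,7,7,8,8,9,9,9,10,10,10,12,16,17,22]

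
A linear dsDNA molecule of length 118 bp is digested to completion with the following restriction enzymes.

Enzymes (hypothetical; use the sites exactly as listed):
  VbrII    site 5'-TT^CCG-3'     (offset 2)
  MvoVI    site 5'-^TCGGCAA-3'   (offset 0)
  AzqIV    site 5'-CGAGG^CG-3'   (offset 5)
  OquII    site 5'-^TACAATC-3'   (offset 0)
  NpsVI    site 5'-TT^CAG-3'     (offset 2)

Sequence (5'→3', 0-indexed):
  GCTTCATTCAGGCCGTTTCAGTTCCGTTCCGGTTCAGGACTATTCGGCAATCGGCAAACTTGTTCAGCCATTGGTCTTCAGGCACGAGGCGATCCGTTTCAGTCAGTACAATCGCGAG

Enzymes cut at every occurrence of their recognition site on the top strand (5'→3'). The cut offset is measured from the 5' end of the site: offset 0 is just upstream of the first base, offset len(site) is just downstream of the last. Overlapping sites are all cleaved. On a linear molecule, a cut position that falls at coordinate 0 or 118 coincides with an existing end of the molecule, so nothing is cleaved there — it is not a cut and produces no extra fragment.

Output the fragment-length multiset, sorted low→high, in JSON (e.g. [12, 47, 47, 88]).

Site scan:
  VbrII (TTCCG, off=2): starts [21, 26] → cuts [23, 28]
  MvoVI (TCGGCAA, off=0): starts [43, 50] → cuts [43, 50]
  AzqIV (CGAGGCG, off=5): starts [84] → cuts [89]
  OquII (TACAATC, off=0): starts [106] → cuts [106]
  NpsVI (TTCAG, off=2): starts [6, 16, 32, 62, 76, 97] → cuts [8, 18, 34, 64, 78, 99]

Pooled cuts: [8, 18, 23, 28, 34, 43, 50, 64, 78, 89, 99, 106]

Fragments:
  [0,8): 8 bp
  [8,18): 10 bp
  [18,23): 5 bp
  [23,28): 5 bp
  [28,34): 6 bp
  [34,43): 9 bp
  [43,50): 7 bp
  [50,64): 14 bp
  [64,78): 14 bp
  [78,89): 11 bp
  [89,99): 10 bp
  [99,106): 7 bp
  [106,118): 12 bp

[5,5,6,7,7,8,9,10,10,11,12,14,14]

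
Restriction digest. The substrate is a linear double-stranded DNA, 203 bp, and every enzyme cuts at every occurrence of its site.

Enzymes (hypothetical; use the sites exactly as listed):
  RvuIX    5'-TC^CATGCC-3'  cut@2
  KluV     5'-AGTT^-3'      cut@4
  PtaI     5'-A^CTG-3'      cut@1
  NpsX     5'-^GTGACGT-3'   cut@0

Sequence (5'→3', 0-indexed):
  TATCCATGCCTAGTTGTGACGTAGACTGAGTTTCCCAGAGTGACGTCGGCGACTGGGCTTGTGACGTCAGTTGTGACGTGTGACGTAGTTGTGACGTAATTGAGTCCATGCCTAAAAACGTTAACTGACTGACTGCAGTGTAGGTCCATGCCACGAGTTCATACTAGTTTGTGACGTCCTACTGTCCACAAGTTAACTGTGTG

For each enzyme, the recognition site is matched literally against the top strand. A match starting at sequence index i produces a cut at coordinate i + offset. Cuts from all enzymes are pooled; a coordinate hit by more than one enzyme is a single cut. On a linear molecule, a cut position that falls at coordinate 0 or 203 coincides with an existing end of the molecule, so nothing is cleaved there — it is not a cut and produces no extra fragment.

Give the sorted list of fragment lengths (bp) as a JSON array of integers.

Site scan:
  RvuIX (TCCATGCC, off=2): starts [2, 104, 144] → cuts [4, 106, 146]
  KluV (AGTT, off=4): starts [11, 28, 68, 86, 155, 165, 190] → cuts [15, 32, 72, 90, 159, 169, 194]
  PtaI (ACTG, off=1): starts [24, 51, 123, 127, 131, 180, 195] → cuts [25, 52, 124, 128, 132, 181, 196]
  NpsX (GTGACGT, off=0): starts [15, 39, 60, 72, 79, 90, 170] → cuts [15, 39, 60, 72, 79, 90, 170]

All cut coordinates (distinct, sorted): [4, 15, 25, 32, 39, 52, 60, 72, 79, 90, 106, 124, 128, 132, 146, 159, 169, 170, 181, 194, 196]

Fragment lengths:
  [0,4): 4 bp
  [4,15): 11 bp
  [15,25): 10 bp
  [25,32): 7 bp
  [32,39): 7 bp
  [39,52): 13 bp
  [52,60): 8 bp
  [60,72): 12 bp
  [72,79): 7 bp
  [79,90): 11 bp
  [90,106): 16 bp
  [106,124): 18 bp
  [124,128): 4 bp
  [128,132): 4 bp
  [132,146): 14 bp
  [146,159): 13 bp
  [159,169): 10 bp
  [169,170): 1 bp
  [170,181): 11 bp
  [181,194): 13 bp
  [194,196): 2 bp
  [196,203): 7 bp

[1,2,4,4,4,7,7,7,7,8,10,10,11,11,11,12,13,13,13,14,16,18]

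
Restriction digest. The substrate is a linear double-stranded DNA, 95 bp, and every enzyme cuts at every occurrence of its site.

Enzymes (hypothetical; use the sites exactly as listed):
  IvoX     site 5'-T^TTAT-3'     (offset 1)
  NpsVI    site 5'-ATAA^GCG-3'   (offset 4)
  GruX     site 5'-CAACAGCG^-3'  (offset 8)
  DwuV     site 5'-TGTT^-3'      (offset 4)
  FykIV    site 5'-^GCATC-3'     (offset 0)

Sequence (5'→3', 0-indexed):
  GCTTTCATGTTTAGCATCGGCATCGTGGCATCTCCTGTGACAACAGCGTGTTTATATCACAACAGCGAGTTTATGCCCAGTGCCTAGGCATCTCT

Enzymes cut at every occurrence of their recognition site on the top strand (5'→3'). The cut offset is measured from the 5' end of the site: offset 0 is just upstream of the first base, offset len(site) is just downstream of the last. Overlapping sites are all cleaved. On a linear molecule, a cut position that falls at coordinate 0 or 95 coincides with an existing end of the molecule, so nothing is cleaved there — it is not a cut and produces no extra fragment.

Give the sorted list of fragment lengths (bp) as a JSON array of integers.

Per-enzyme occurrences:
  IvoX (TTTAT, off=1): starts [50, 69] → cuts [51, 70]
  NpsVI (ATAAGCG, off=4): no sites
  GruX (CAACAGCG, off=8): starts [40, 59] → cuts [48, 67]
  DwuV (TGTT, off=4): starts [7, 48] → cuts [11, 52]
  FykIV (GCATC, off=0): starts [13, 19, 27, 87] → cuts [13, 19, 27, 87]

All cut coordinates (distinct, sorted): [11, 13, 19, 27, 48, 51, 52, 67, 70, 87]

Fragment lengths:
  [0,11): 11 bp
  [11,13): 2 bp
  [13,19): 6 bp
  [19,27): 8 bp
  [27,48): 21 bp
  [48,51): 3 bp
  [51,52): 1 bp
  [52,67): 15 bp
  [67,70): 3 bp
  [70,87): 17 bp
  [87,95): 8 bp

[1,2,3,3,6,8,8,11,15,17,21]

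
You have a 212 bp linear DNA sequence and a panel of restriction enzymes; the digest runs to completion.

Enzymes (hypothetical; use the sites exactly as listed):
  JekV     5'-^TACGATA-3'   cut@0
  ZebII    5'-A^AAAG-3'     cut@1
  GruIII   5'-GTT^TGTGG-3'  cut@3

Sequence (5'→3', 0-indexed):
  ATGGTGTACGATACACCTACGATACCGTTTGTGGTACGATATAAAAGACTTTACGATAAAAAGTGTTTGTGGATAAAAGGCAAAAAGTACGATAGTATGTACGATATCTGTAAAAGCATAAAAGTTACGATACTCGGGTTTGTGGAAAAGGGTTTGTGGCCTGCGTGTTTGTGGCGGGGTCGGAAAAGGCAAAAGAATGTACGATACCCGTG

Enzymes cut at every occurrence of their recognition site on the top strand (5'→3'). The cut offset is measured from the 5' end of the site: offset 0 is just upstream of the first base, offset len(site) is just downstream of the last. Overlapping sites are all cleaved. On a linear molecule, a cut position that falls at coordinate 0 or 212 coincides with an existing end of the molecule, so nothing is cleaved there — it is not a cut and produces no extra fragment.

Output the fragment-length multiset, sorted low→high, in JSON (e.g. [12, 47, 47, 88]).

[4,5,5,6,6,7,8,8,8,8,8,8,8,8,9,11,12,12,13,13,15,15,15]

Site scan:
  JekV (TACGATA, off=0): starts [6, 17, 34, 51, 87, 99, 125, 199] → cuts [6, 17, 34, 51, 87, 99, 125, 199]
  ZebII (AAAAG, off=1): starts [42, 58, 74, 82, 111, 119, 145, 183, 190] → cuts [43, 59, 75, 83, 112, 120, 146, 184, 191]
  GruIII (GTTTGTGG, off=3): starts [26, 64, 137, 151, 166] → cuts [29, 67, 140, 154, 169]

Pooled cuts: [6, 17, 29, 34, 43, 51, 59, 67, 75, 83, 87, 99, 112, 120, 125, 140, 146, 154, 169, 184, 191, 199]

Fragment lengths:
  [0,6): 6 bp
  [6,17): 11 bp
  [17,29): 12 bp
  [29,34): 5 bp
  [34,43): 9 bp
  [43,51): 8 bp
  [51,59): 8 bp
  [59,67): 8 bp
  [67,75): 8 bp
  [75,83): 8 bp
  [83,87): 4 bp
  [87,99): 12 bp
  [99,112): 13 bp
  [112,120): 8 bp
  [120,125): 5 bp
  [125,140): 15 bp
  [140,146): 6 bp
  [146,154): 8 bp
  [154,169): 15 bp
  [169,184): 15 bp
  [184,191): 7 bp
  [191,199): 8 bp
  [199,212): 13 bp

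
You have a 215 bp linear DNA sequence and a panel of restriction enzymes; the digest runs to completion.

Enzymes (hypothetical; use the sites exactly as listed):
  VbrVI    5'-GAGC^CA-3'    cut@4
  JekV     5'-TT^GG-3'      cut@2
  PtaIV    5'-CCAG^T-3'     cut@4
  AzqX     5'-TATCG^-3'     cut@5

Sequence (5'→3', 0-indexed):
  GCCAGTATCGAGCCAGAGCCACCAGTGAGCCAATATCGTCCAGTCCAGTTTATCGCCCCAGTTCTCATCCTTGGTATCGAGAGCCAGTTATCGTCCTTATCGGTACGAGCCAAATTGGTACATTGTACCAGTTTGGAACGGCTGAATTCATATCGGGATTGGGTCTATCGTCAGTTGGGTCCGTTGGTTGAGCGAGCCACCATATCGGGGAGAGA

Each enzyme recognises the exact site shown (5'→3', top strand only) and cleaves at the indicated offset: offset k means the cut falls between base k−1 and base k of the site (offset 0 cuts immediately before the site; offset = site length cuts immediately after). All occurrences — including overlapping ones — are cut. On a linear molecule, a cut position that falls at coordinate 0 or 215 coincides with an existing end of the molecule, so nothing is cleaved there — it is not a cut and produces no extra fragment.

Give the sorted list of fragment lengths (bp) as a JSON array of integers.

Scan for sites:
  VbrVI GAGCCA/4: at [9, 15, 26, 80, 106, 193] ⇒ [13, 19, 30, 84, 110, 197]
  JekV TTGG/2: at [70, 114, 132, 158, 174, 183] ⇒ [72, 116, 134, 160, 176, 185]
  PtaIV CCAGT/4: at [1, 21, 39, 44, 57, 83, 127] ⇒ [5, 25, 43, 48, 61, 87, 131]
  AzqX TATCG/5: at [5, 33, 50, 74, 88, 97, 150, 165, 202] ⇒ [10, 38, 55, 79, 93, 102, 155, 170, 207]

All cut coordinates (distinct, sorted): [5, 10, 13, 19, 25, 30, 38, 43, 48, 55, 61, 72, 79, 84, 87, 93, 102, 110, 116, 131, 134, 155, 160, 170, 176, 185, 197, 207]

Fragments:
  [0,5): 5 bp
  [5,10): 5 bp
  [10,13): 3 bp
  [13,19): 6 bp
  [19,25): 6 bp
  [25,30): 5 bp
  [30,38): 8 bp
  [38,43): 5 bp
  [43,48): 5 bp
  [48,55): 7 bp
  [55,61): 6 bp
  [61,72): 11 bp
  [72,79): 7 bp
  [79,84): 5 bp
  [84,87): 3 bp
  [87,93): 6 bp
  [93,102): 9 bp
  [102,110): 8 bp
  [110,116): 6 bp
  [116,131): 15 bp
  [131,134): 3 bp
  [134,155): 21 bp
  [155,160): 5 bp
  [160,170): 10 bp
  [170,176): 6 bp
  [176,185): 9 bp
  [185,197): 12 bp
  [197,207): 10 bp
  [207,215): 8 bp

[3,3,3,5,5,5,5,5,5,5,6,6,6,6,6,6,7,7,8,8,8,9,9,10,10,11,12,15,21]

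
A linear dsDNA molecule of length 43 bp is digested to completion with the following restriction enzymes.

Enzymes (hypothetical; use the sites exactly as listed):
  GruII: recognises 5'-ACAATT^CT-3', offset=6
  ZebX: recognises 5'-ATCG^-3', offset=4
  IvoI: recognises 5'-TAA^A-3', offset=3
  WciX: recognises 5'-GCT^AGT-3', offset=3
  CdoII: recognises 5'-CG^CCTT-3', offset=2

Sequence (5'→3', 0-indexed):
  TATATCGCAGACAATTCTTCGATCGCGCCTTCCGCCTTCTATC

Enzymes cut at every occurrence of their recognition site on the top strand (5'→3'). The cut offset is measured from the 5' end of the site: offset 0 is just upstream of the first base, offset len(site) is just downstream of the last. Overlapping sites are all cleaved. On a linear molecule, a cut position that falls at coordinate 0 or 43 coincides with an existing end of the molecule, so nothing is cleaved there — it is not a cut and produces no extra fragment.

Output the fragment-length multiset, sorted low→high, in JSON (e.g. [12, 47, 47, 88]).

[2,7,7,9,9,9]

Site scan:
  GruII (ACAATTCT, off=6): starts [10] → cuts [16]
  ZebX (ATCG, off=4): starts [3, 21] → cuts [7, 25]
  IvoI (TAAA, off=3): no sites
  WciX (GCTAGT, off=3): no sites
  CdoII (CGCCTT, off=2): starts [25, 32] → cuts [27, 34]

All cut coordinates (distinct, sorted): [7, 16, 25, 27, 34]

Fragment lengths:
  [0,7): 7 bp
  [7,16): 9 bp
  [16,25): 9 bp
  [25,27): 2 bp
  [27,34): 7 bp
  [34,43): 9 bp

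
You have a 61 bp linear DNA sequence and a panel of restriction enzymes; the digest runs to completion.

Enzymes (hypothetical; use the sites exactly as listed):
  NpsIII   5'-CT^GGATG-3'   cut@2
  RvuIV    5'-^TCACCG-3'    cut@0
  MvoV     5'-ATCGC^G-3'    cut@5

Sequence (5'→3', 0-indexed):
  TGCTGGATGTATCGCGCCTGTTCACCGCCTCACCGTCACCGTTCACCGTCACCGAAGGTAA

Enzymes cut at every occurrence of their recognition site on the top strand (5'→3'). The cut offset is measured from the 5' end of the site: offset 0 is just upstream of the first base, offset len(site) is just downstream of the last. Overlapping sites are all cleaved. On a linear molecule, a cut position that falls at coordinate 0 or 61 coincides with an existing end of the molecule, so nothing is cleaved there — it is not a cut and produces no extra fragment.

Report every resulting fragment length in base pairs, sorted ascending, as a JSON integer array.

[4,6,6,6,7,8,11,13]

Scan for sites:
  NpsIII CTGGATG/2: at [2] ⇒ [4]
  RvuIV TCACCG/0: at [21, 29, 35, 42, 48] ⇒ [21, 29, 35, 42, 48]
  MvoV ATCGCG/5: at [10] ⇒ [15]

Pooled cuts: [4, 15, 21, 29, 35, 42, 48]

Fragments:
  [0,4): 4 bp
  [4,15): 11 bp
  [15,21): 6 bp
  [21,29): 8 bp
  [29,35): 6 bp
  [35,42): 7 bp
  [42,48): 6 bp
  [48,61): 13 bp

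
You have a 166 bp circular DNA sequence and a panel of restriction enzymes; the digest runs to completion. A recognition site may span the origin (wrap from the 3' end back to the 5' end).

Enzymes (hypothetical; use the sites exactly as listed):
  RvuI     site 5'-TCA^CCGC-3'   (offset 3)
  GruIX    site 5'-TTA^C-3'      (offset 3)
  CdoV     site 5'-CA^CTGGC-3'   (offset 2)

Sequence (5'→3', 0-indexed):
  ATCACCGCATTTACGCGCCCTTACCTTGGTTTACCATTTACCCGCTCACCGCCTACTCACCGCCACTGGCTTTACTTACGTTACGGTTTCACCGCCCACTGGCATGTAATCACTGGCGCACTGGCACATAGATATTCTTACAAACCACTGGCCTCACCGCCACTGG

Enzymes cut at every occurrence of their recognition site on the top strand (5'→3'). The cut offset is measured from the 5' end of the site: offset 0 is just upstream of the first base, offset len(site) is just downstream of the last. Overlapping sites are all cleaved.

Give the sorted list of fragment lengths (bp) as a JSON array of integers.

[4,5,6,7,7,7,8,8,8,9,9,9,10,10,11,14,14,20]

Per-enzyme occurrences:
  RvuI TCACCGC/3: at [1, 45, 56, 88, 153] ⇒ [4, 48, 59, 91, 156]
  GruIX TTAC/3: at [10, 20, 30, 37, 71, 75, 80, 137] ⇒ [13, 23, 33, 40, 74, 78, 83, 140]
  CdoV CACTGGC/2: at [63, 96, 110, 118, 145] ⇒ [65, 98, 112, 120, 147]

Pooled cuts: [4, 13, 23, 33, 40, 48, 59, 65, 74, 78, 83, 91, 98, 112, 120, 140, 147, 156]

Fragments:
  4→13: 9 bp
  13→23: 10 bp
  23→33: 10 bp
  33→40: 7 bp
  40→48: 8 bp
  48→59: 11 bp
  59→65: 6 bp
  65→74: 9 bp
  74→78: 4 bp
  78→83: 5 bp
  83→91: 8 bp
  91→98: 7 bp
  98→112: 14 bp
  112→120: 8 bp
  120→140: 20 bp
  140→147: 7 bp
  147→156: 9 bp
  156→4 (wrap): 166-156+4 = 14 bp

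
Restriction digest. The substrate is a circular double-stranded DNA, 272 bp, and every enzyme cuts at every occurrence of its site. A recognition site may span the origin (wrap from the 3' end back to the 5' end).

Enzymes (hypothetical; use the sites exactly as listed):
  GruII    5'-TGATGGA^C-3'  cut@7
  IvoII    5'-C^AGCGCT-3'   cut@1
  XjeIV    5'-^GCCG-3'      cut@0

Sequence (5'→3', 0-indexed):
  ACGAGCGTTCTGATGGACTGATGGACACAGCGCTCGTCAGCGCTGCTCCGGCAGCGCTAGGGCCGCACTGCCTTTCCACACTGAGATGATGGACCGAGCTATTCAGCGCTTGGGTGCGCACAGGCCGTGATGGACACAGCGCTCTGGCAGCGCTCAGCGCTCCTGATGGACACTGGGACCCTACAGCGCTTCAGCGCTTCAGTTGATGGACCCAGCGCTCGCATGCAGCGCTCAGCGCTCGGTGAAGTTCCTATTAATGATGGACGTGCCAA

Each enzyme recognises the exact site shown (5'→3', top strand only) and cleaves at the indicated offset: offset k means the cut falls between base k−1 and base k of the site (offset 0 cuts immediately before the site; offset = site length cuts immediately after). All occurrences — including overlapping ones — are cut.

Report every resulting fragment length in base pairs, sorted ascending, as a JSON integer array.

Site scan:
  GruII (TGATGGAC, off=7): starts [10, 18, 86, 127, 163, 203, 257] → cuts [17, 25, 93, 134, 170, 210, 264]
  IvoII (CAGCGCT, off=1): starts [27, 37, 51, 103, 136, 147, 154, 183, 191, 212, 225, 232] → cuts [28, 38, 52, 104, 137, 148, 155, 184, 192, 213, 226, 233]
  XjeIV (GCCG, off=0): starts [61, 123] → cuts [61, 123]

Pooled cuts: [17, 25, 28, 38, 52, 61, 93, 104, 123, 134, 137, 148, 155, 170, 184, 192, 210, 213, 226, 233, 264]

Fragments:
  17→25: 8 bp
  25→28: 3 bp
  28→38: 10 bp
  38→52: 14 bp
  52→61: 9 bp
  61→93: 32 bp
  93→104: 11 bp
  104→123: 19 bp
  123→134: 11 bp
  134→137: 3 bp
  137→148: 11 bp
  148→155: 7 bp
  155→170: 15 bp
  170→184: 14 bp
  184→192: 8 bp
  192→210: 18 bp
  210→213: 3 bp
  213→226: 13 bp
  226→233: 7 bp
  233→264: 31 bp
  264→17 (wrap): 272-264+17 = 25 bp

[3,3,3,7,7,8,8,9,10,11,11,11,13,14,14,15,18,19,25,31,32]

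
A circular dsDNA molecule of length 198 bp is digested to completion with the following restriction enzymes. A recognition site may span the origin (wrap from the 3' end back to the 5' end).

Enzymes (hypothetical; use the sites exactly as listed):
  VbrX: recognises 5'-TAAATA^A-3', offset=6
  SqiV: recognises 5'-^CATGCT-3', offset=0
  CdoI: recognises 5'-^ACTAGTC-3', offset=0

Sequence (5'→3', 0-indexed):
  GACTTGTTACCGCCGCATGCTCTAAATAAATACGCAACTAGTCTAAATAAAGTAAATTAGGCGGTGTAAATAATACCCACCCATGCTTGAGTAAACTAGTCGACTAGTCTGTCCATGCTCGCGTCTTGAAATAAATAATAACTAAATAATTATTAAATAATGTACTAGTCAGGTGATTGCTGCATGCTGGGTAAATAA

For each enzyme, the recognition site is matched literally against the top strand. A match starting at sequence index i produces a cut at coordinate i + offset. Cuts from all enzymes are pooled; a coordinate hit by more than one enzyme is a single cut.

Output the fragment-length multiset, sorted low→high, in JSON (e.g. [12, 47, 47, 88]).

[4,8,8,9,11,11,11,13,13,13,15,16,19,23,24]

Site scan:
  VbrX TAAATAA/6: at [22, 43, 66, 131, 142, 153, 191] ⇒ [28, 49, 72, 137, 148, 159, 197]
  SqiV CATGCT/0: at [15, 81, 113, 182] ⇒ [15, 81, 113, 182]
  CdoI ACTAGTC/0: at [36, 94, 102, 163] ⇒ [36, 94, 102, 163]

All cut coordinates (distinct, sorted): [15, 28, 36, 49, 72, 81, 94, 102, 113, 137, 148, 159, 163, 182, 197]

Fragment lengths:
  15→28: 13 bp
  28→36: 8 bp
  36→49: 13 bp
  49→72: 23 bp
  72→81: 9 bp
  81→94: 13 bp
  94→102: 8 bp
  102→113: 11 bp
  113→137: 24 bp
  137→148: 11 bp
  148→159: 11 bp
  159→163: 4 bp
  163→182: 19 bp
  182→197: 15 bp
  197→15 (wrap): 198-197+15 = 16 bp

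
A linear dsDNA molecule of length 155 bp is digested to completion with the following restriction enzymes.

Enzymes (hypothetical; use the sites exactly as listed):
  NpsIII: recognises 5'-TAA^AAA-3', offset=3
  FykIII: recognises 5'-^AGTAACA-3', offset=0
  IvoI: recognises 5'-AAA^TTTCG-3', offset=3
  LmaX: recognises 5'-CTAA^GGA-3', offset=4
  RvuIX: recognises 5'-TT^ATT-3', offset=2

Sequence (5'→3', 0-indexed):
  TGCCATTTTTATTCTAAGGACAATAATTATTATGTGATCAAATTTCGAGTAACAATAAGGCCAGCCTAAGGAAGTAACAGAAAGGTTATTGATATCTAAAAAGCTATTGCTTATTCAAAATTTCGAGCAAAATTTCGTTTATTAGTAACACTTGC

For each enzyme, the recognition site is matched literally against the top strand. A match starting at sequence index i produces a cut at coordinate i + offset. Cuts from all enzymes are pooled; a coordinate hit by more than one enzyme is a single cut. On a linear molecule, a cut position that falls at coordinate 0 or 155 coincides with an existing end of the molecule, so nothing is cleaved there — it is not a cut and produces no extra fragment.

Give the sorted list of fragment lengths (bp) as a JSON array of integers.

[3,3,5,7,8,8,10,11,12,12,12,13,14,15,22]

Scan for sites:
  NpsIII (TAAAAA, off=3): starts [96] → cuts [99]
  FykIII (AGTAACA, off=0): starts [47, 72, 143] → cuts [47, 72, 143]
  IvoI (AAATTTCG, off=3): starts [39, 117, 129] → cuts [42, 120, 132]
  LmaX (CTAAGGA, off=4): starts [13, 65] → cuts [17, 69]
  RvuIX (TTATT, off=2): starts [8, 26, 85, 110, 138] → cuts [10, 28, 87, 112, 140]

All cut coordinates (distinct, sorted): [10, 17, 28, 42, 47, 69, 72, 87, 99, 112, 120, 132, 140, 143]

Fragment lengths:
  [0,10): 10 bp
  [10,17): 7 bp
  [17,28): 11 bp
  [28,42): 14 bp
  [42,47): 5 bp
  [47,69): 22 bp
  [69,72): 3 bp
  [72,87): 15 bp
  [87,99): 12 bp
  [99,112): 13 bp
  [112,120): 8 bp
  [120,132): 12 bp
  [132,140): 8 bp
  [140,143): 3 bp
  [143,155): 12 bp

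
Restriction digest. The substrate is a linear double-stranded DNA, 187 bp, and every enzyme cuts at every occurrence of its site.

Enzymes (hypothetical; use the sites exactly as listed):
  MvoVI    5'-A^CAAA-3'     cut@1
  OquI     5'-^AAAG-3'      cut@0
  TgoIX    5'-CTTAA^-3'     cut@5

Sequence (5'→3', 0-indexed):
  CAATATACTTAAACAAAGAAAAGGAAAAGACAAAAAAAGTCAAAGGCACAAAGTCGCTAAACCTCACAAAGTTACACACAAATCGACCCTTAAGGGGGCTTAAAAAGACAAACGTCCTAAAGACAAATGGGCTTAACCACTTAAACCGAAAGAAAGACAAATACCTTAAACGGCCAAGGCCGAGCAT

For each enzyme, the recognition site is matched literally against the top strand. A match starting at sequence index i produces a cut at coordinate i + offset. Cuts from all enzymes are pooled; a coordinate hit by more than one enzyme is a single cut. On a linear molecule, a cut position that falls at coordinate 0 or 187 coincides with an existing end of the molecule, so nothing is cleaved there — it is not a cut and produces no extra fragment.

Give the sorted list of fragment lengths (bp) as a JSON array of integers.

[1,1,1,1,4,4,5,5,5,5,5,5,6,6,7,8,10,10,11,12,12,13,15,17,18]

Per-enzyme occurrences:
  MvoVI (ACAAA, off=1): starts [12, 29, 47, 65, 77, 107, 122, 156] → cuts [13, 30, 48, 66, 78, 108, 123, 157]
  OquI (AAAG, off=0): starts [14, 19, 25, 35, 41, 49, 67, 103, 118, 148, 152] → cuts [14, 19, 25, 35, 41, 49, 67, 103, 118, 148, 152]
  TgoIX (CTTAA, off=5): starts [7, 88, 98, 131, 139, 164] → cuts [12, 93, 103, 136, 144, 169]

Pooled cuts: [12, 13, 14, 19, 25, 30, 35, 41, 48, 49, 66, 67, 78, 93, 103, 108, 118, 123, 136, 144, 148, 152, 157, 169]

Fragment lengths:
  [0,12): 12 bp
  [12,13): 1 bp
  [13,14): 1 bp
  [14,19): 5 bp
  [19,25): 6 bp
  [25,30): 5 bp
  [30,35): 5 bp
  [35,41): 6 bp
  [41,48): 7 bp
  [48,49): 1 bp
  [49,66): 17 bp
  [66,67): 1 bp
  [67,78): 11 bp
  [78,93): 15 bp
  [93,103): 10 bp
  [103,108): 5 bp
  [108,118): 10 bp
  [118,123): 5 bp
  [123,136): 13 bp
  [136,144): 8 bp
  [144,148): 4 bp
  [148,152): 4 bp
  [152,157): 5 bp
  [157,169): 12 bp
  [169,187): 18 bp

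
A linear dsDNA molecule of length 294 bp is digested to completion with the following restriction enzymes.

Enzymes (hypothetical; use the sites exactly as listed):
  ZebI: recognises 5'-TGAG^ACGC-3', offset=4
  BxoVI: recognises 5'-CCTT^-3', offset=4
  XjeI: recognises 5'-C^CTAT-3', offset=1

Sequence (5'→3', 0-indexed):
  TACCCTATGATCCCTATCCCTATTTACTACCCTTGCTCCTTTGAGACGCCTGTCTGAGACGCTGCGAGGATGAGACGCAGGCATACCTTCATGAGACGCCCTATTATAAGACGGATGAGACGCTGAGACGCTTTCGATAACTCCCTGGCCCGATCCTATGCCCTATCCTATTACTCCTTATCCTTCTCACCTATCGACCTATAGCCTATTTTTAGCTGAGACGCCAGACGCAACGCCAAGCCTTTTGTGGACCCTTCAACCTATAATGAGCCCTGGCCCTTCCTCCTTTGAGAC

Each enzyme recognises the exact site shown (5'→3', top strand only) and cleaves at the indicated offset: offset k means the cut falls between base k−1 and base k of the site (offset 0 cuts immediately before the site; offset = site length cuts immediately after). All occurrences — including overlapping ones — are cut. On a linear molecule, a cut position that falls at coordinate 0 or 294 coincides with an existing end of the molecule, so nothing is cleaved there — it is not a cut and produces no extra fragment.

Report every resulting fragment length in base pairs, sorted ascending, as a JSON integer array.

Per-enzyme occurrences:
  ZebI (TGAGACGC, off=4): starts [41, 54, 70, 91, 115, 123, 216] → cuts [45, 58, 74, 95, 119, 127, 220]
  BxoVI (CCTT, off=4): starts [30, 37, 85, 175, 181, 240, 252, 277, 284] → cuts [34, 41, 89, 179, 185, 244, 256, 281, 288]
  XjeI (CCTAT, off=1): starts [3, 12, 18, 99, 154, 161, 166, 189, 197, 204, 259] → cuts [4, 13, 19, 100, 155, 162, 167, 190, 198, 205, 260]

Pooled cuts: [4, 13, 19, 34, 41, 45, 58, 74, 89, 95, 100, 119, 127, 155, 162, 167, 179, 185, 190, 198, 205, 220, 244, 256, 260, 281, 288]

Fragment lengths:
  [0,4): 4 bp
  [4,13): 9 bp
  [13,19): 6 bp
  [19,34): 15 bp
  [34,41): 7 bp
  [41,45): 4 bp
  [45,58): 13 bp
  [58,74): 16 bp
  [74,89): 15 bp
  [89,95): 6 bp
  [95,100): 5 bp
  [100,119): 19 bp
  [119,127): 8 bp
  [127,155): 28 bp
  [155,162): 7 bp
  [162,167): 5 bp
  [167,179): 12 bp
  [179,185): 6 bp
  [185,190): 5 bp
  [190,198): 8 bp
  [198,205): 7 bp
  [205,220): 15 bp
  [220,244): 24 bp
  [244,256): 12 bp
  [256,260): 4 bp
  [260,281): 21 bp
  [281,288): 7 bp
  [288,294): 6 bp

[4,4,4,5,5,5,6,6,6,6,7,7,7,7,8,8,9,12,12,13,15,15,15,16,19,21,24,28]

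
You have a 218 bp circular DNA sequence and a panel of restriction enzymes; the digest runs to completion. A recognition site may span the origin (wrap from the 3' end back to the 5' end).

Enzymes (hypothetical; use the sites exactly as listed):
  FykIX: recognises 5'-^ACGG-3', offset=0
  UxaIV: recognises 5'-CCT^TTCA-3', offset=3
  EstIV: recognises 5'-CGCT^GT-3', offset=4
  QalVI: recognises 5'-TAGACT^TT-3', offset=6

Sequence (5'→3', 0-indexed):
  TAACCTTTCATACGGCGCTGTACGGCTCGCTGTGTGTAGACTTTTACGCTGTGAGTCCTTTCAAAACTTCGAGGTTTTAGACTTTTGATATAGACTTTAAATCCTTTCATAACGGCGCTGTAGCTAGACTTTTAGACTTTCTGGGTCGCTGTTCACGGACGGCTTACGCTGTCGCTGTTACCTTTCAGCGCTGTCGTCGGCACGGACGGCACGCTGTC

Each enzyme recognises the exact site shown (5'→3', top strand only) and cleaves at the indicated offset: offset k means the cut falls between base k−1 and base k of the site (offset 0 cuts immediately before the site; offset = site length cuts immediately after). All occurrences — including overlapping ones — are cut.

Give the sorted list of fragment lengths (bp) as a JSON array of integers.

[2,4,4,4,5,6,6,7,8,8,8,8,9,9,9,9,9,10,10,11,11,12,12,13,24]

Site scan:
  FykIX (ACGG, off=0): starts [11, 21, 111, 154, 158, 201, 205] → cuts [11, 21, 111, 154, 158, 201, 205]
  UxaIV (CCTTTCA, off=3): starts [3, 56, 102, 180] → cuts [6, 59, 105, 183]
  EstIV (CGCTGT, off=4): starts [15, 27, 46, 115, 146, 166, 172, 188, 211] → cuts [19, 31, 50, 119, 150, 170, 176, 192, 215]
  QalVI (TAGACTTT, off=6): starts [36, 77, 90, 124, 132] → cuts [42, 83, 96, 130, 138]

Pooled cuts: [6, 11, 19, 21, 31, 42, 50, 59, 83, 96, 105, 111, 119, 130, 138, 150, 154, 158, 170, 176, 183, 192, 201, 205, 215]

Fragment lengths:
  6→11: 5 bp
  11→19: 8 bp
  19→21: 2 bp
  21→31: 10 bp
  31→42: 11 bp
  42→50: 8 bp
  50→59: 9 bp
  59→83: 24 bp
  83→96: 13 bp
  96→105: 9 bp
  105→111: 6 bp
  111→119: 8 bp
  119→130: 11 bp
  130→138: 8 bp
  138→150: 12 bp
  150→154: 4 bp
  154→158: 4 bp
  158→170: 12 bp
  170→176: 6 bp
  176→183: 7 bp
  183→192: 9 bp
  192→201: 9 bp
  201→205: 4 bp
  205→215: 10 bp
  215→6 (wrap): 218-215+6 = 9 bp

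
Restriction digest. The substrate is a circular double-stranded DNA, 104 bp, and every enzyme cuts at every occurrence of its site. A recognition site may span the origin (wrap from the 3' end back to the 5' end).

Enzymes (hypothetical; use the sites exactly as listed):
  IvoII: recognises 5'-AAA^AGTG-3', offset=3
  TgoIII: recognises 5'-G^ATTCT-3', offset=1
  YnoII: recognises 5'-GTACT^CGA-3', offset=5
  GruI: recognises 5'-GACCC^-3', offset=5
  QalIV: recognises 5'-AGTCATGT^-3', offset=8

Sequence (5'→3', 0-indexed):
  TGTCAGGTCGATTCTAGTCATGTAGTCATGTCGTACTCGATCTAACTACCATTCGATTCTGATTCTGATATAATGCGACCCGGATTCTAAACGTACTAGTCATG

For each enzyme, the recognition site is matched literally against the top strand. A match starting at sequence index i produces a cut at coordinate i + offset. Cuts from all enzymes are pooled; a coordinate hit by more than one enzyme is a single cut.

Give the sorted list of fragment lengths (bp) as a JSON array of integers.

Site scan:
  IvoII (AAAAGTG, off=3): no sites
  TgoIII GATTCT/1: at [9, 54, 60, 82] ⇒ [10, 55, 61, 83]
  YnoII GTACTCGA/5: at [32] ⇒ [37]
  GruI GACCC/5: at [76] ⇒ [81]
  QalIV AGTCATGT/8: at [15, 23, 97] ⇒ [1, 23, 31]

Pooled cuts: [1, 10, 23, 31, 37, 55, 61, 81, 83]

Fragment lengths:
  1→10: 9 bp
  10→23: 13 bp
  23→31: 8 bp
  31→37: 6 bp
  37→55: 18 bp
  55→61: 6 bp
  61→81: 20 bp
  81→83: 2 bp
  83→1 (wrap): 104-83+1 = 22 bp

[2,6,6,8,9,13,18,20,22]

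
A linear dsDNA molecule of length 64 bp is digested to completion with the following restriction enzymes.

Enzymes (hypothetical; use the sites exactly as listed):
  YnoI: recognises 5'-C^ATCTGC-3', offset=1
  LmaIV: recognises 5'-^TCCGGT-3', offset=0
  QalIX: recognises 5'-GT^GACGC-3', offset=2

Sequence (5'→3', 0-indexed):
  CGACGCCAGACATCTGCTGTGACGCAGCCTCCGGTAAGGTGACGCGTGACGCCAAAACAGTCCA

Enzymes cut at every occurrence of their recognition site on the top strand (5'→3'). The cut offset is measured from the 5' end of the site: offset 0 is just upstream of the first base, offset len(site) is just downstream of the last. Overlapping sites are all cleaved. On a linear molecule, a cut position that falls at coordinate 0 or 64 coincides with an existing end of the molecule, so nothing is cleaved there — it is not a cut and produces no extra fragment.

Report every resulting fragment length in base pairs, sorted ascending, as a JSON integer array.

[7,9,9,11,11,17]

Per-enzyme occurrences:
  YnoI (CATCTGC, off=1): starts [10] → cuts [11]
  LmaIV (TCCGGT, off=0): starts [29] → cuts [29]
  QalIX (GTGACGC, off=2): starts [18, 38, 45] → cuts [20, 40, 47]

All cut coordinates (distinct, sorted): [11, 20, 29, 40, 47]

Fragment lengths:
  [0,11): 11 bp
  [11,20): 9 bp
  [20,29): 9 bp
  [29,40): 11 bp
  [40,47): 7 bp
  [47,64): 17 bp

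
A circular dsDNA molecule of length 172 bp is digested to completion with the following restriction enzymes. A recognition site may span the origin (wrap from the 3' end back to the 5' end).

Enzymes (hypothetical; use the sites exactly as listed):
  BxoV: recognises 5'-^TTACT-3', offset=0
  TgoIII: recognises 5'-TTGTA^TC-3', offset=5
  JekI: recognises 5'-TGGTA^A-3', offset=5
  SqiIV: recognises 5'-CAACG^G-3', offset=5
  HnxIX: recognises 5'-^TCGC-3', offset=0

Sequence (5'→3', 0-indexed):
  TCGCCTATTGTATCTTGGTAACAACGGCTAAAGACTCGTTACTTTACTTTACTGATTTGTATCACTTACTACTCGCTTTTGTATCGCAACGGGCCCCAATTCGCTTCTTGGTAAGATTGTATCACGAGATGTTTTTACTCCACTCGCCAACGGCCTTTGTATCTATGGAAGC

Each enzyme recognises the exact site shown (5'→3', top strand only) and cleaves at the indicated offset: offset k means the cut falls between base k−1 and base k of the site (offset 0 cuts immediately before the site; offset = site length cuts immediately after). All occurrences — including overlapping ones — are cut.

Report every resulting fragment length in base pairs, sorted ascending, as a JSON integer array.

[4,5,5,6,7,8,8,8,9,9,9,9,11,11,12,12,13,13,13]

Site scan:
  BxoV TTACT/0: at [38, 43, 48, 65, 134] ⇒ [38, 43, 48, 65, 134]
  TgoIII TTGTATC/5: at [7, 56, 78, 116, 156] ⇒ [12, 61, 83, 121, 161]
  JekI TGGTAA/5: at [15, 108] ⇒ [20, 113]
  SqiIV CAACGG/5: at [21, 86, 147] ⇒ [26, 91, 152]
  HnxIX TCGC/0: at [0, 72, 83, 100, 143] ⇒ [0, 72, 83, 100, 143]

Pooled cuts: [0, 12, 20, 26, 38, 43, 48, 61, 65, 72, 83, 91, 100, 113, 121, 134, 143, 152, 161]

Fragment lengths:
  0→12: 12 bp
  12→20: 8 bp
  20→26: 6 bp
  26→38: 12 bp
  38→43: 5 bp
  43→48: 5 bp
  48→61: 13 bp
  61→65: 4 bp
  65→72: 7 bp
  72→83: 11 bp
  83→91: 8 bp
  91→100: 9 bp
  100→113: 13 bp
  113→121: 8 bp
  121→134: 13 bp
  134→143: 9 bp
  143→152: 9 bp
  152→161: 9 bp
  161→0 (wrap): 172-161+0 = 11 bp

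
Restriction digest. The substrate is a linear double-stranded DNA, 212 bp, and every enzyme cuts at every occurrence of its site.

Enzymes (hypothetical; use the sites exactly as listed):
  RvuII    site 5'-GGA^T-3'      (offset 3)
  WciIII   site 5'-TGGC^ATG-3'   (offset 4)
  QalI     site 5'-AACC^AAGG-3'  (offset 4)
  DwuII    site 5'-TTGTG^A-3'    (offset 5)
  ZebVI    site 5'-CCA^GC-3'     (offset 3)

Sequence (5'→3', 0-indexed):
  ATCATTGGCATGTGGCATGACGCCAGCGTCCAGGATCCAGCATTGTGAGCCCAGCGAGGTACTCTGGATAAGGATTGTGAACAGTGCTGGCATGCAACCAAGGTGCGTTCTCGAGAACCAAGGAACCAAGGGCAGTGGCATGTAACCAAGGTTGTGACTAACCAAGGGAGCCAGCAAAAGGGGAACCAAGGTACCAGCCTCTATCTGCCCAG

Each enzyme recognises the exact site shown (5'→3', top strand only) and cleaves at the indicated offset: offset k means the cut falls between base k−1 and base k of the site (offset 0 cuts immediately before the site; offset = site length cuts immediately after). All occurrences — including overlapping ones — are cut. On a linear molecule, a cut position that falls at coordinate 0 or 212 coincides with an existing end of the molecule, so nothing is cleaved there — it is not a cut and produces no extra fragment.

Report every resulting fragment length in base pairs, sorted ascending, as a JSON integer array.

Site scan:
  RvuII GGAT/3: at [32, 65, 71] ⇒ [35, 68, 74]
  WciIII TGGCATG/4: at [5, 12, 87, 135] ⇒ [9, 16, 91, 139]
  QalI AACCAAGG/4: at [95, 115, 123, 143, 159, 183] ⇒ [99, 119, 127, 147, 163, 187]
  DwuII TTGTGA/5: at [42, 74, 151] ⇒ [47, 79, 156]
  ZebVI CCAGC/3: at [22, 36, 50, 170, 193] ⇒ [25, 39, 53, 173, 196]

All cut coordinates (distinct, sorted): [9, 16, 25, 35, 39, 47, 53, 68, 74, 79, 91, 99, 119, 127, 139, 147, 156, 163, 173, 187, 196]

Fragment lengths:
  [0,9): 9 bp
  [9,16): 7 bp
  [16,25): 9 bp
  [25,35): 10 bp
  [35,39): 4 bp
  [39,47): 8 bp
  [47,53): 6 bp
  [53,68): 15 bp
  [68,74): 6 bp
  [74,79): 5 bp
  [79,91): 12 bp
  [91,99): 8 bp
  [99,119): 20 bp
  [119,127): 8 bp
  [127,139): 12 bp
  [139,147): 8 bp
  [147,156): 9 bp
  [156,163): 7 bp
  [163,173): 10 bp
  [173,187): 14 bp
  [187,196): 9 bp
  [196,212): 16 bp

[4,5,6,6,7,7,8,8,8,8,9,9,9,9,10,10,12,12,14,15,16,20]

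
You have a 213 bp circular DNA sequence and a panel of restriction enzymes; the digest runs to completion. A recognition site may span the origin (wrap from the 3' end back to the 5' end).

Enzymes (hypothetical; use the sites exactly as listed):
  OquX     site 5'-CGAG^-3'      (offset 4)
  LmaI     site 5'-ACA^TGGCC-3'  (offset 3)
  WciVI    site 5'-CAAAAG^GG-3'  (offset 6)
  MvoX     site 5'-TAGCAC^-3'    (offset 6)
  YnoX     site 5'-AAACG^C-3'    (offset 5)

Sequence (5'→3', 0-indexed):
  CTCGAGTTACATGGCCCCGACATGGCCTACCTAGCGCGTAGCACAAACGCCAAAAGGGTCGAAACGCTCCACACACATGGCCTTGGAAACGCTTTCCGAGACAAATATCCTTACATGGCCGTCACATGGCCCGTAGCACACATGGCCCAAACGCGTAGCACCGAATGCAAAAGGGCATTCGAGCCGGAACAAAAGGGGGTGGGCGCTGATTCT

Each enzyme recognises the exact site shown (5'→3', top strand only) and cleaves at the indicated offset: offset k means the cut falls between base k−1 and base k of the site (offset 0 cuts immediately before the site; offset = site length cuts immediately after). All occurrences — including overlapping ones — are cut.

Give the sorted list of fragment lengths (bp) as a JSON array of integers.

Scan for sites:
  OquX (CGAG, off=4): starts [2, 96, 179] → cuts [6, 100, 183]
  LmaI (ACATGGCC, off=3): starts [8, 19, 74, 112, 123, 139] → cuts [11, 22, 77, 115, 126, 142]
  WciVI (CAAAAGGG, off=6): starts [50, 167, 189] → cuts [56, 173, 195]
  MvoX (TAGCAC, off=6): starts [38, 133, 155] → cuts [44, 139, 161]
  YnoX (AAACGC, off=5): starts [44, 61, 86, 148] → cuts [49, 66, 91, 153]

All cut coordinates (distinct, sorted): [6, 11, 22, 44, 49, 56, 66, 77, 91, 100, 115, 126, 139, 142, 153, 161, 173, 183, 195]

Fragment lengths:
  6→11: 5 bp
  11→22: 11 bp
  22→44: 22 bp
  44→49: 5 bp
  49→56: 7 bp
  56→66: 10 bp
  66→77: 11 bp
  77→91: 14 bp
  91→100: 9 bp
  100→115: 15 bp
  115→126: 11 bp
  126→139: 13 bp
  139→142: 3 bp
  142→153: 11 bp
  153→161: 8 bp
  161→173: 12 bp
  173→183: 10 bp
  183→195: 12 bp
  195→6 (wrap): 213-195+6 = 24 bp

[3,5,5,7,8,9,10,10,11,11,11,11,12,12,13,14,15,22,24]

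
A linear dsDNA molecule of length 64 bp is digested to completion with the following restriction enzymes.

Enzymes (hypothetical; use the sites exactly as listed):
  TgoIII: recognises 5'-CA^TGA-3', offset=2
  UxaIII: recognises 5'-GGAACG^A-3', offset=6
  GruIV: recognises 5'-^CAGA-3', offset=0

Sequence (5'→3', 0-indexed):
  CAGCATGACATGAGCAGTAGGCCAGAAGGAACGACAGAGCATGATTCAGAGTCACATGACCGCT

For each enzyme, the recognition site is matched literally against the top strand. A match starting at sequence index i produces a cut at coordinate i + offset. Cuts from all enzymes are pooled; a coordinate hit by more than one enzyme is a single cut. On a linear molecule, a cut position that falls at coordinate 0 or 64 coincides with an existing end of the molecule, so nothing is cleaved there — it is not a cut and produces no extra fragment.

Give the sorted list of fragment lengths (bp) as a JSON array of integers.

[1,5,5,5,7,8,10,11,12]

Per-enzyme occurrences:
  TgoIII (CATGA, off=2): starts [3, 8, 39, 54] → cuts [5, 10, 41, 56]
  UxaIII (GGAACGA, off=6): starts [27] → cuts [33]
  GruIV (CAGA, off=0): starts [22, 34, 46] → cuts [22, 34, 46]

Pooled cuts: [5, 10, 22, 33, 34, 41, 46, 56]

Fragments:
  [0,5): 5 bp
  [5,10): 5 bp
  [10,22): 12 bp
  [22,33): 11 bp
  [33,34): 1 bp
  [34,41): 7 bp
  [41,46): 5 bp
  [46,56): 10 bp
  [56,64): 8 bp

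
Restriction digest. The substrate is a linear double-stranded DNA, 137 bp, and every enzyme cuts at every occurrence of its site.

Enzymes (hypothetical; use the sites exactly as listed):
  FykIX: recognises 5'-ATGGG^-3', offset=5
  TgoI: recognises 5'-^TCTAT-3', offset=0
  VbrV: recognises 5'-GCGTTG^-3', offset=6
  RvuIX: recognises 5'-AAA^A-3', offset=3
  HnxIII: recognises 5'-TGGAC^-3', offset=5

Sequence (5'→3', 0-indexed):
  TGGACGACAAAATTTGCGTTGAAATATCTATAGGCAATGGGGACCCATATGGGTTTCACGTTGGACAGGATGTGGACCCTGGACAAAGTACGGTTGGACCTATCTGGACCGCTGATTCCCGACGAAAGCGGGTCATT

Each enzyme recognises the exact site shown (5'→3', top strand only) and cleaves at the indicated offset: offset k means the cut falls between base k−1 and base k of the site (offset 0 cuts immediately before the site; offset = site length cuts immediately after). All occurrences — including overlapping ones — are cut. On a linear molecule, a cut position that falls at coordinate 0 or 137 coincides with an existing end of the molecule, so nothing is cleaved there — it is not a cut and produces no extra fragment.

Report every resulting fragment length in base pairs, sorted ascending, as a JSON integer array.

[5,5,6,7,10,10,11,12,13,15,15,28]

Per-enzyme occurrences:
  FykIX ATGGG/5: at [36, 48] ⇒ [41, 53]
  TgoI TCTAT/0: at [26] ⇒ [26]
  VbrV GCGTTG/6: at [15] ⇒ [21]
  RvuIX AAAA/3: at [8] ⇒ [11]
  HnxIII TGGAC/5: at [0, 61, 72, 79, 94, 104] ⇒ [5, 66, 77, 84, 99, 109]

Pooled cuts: [5, 11, 21, 26, 41, 53, 66, 77, 84, 99, 109]

Fragment lengths:
  [0,5): 5 bp
  [5,11): 6 bp
  [11,21): 10 bp
  [21,26): 5 bp
  [26,41): 15 bp
  [41,53): 12 bp
  [53,66): 13 bp
  [66,77): 11 bp
  [77,84): 7 bp
  [84,99): 15 bp
  [99,109): 10 bp
  [109,137): 28 bp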